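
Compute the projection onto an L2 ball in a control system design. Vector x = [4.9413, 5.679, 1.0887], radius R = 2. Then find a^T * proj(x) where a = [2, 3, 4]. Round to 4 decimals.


Step 1: Compute ||x|| (intermediates to 6 decimals).
||x|| = sqrt(4.9413^2 + 5.679^2 + 1.0887^2) = 7.6061
Step 2: Project.
Since ||x|| > R, scale = R/||x|| = 2/7.6061 = 0.262947, proj(x) = scale * x
proj(x) = [1.2993, 1.493276, 0.28627]
Step 3: Dot product.
a^T * proj(x) = 2*1.2993 + 3*1.493276 + 4*0.28627 = 8.2235


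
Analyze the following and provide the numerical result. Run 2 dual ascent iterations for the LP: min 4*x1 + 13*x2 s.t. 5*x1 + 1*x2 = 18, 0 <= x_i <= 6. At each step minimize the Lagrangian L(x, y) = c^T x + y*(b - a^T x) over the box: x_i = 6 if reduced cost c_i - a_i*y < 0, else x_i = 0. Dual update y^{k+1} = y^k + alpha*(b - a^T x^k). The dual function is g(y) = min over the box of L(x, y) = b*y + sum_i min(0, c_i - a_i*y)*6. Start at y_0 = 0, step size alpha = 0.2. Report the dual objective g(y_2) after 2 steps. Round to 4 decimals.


Dual ascent for LP: min 4*x1 + 13*x2, 5*x1 + 1*x2 = 18, 0 <= x_i <= 6
Step 1: y^k = 0.0, reduced costs: (4.0, 13.0)
  x^k = (0.0, 0.0), subgradient = b - a^T x = 18.0
  y^{k+1} = 0.0 + 0.2*18.0 = 3.6
Step 2: y^k = 3.6, reduced costs: (-14.0, 9.4)
  x^k = (6.0, 0.0), subgradient = b - a^T x = -12.0
  y^{k+1} = 3.6 + 0.2*-12.0 = 1.2
Dual objective at y_2 = 1.2: reduced costs (-2.0, 11.8), box minimizer x = (6.0, 0.0)
g(y_2) = b*y + (c1 - a1*y)*x1 + (c2 - a2*y)*x2 = 18*1.2 + (-2.0)*6.0 + 11.8*0.0 = 21.6 - 12.0 + 0.0 = 9.6


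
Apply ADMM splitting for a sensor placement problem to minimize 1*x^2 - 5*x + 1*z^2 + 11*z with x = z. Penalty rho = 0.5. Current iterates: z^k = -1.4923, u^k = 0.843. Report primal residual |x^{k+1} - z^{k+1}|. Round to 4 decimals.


ADMM iteration with rho = 0.5, z^k = -1.4923, u^k = 0.843
Step 1: x-update.
Minimize 1*x^2 - 5*x + (0.5/2)*(x + 1.4923 + 0.843)^2
FOC: (2*1 + 0.5)*x = 5 + 0.5*(-1.4923 - 0.843)
x^{k+1} = 1.5329
Step 2: z-update.
Minimize 1*z^2 + 11*z + (0.5/2)*(1.5329 - z + 0.843)^2
FOC: (2*1 + 0.5)*z = -11 + 0.5*(1.5329 + 0.843)
z^{k+1} = -3.9248
Step 3: u-update.
u^{k+1} = 0.843 + 1.5329 + 3.9248 = 6.3008
Step 4: Primal residual = |1.5329 + 3.9248| = 5.4578


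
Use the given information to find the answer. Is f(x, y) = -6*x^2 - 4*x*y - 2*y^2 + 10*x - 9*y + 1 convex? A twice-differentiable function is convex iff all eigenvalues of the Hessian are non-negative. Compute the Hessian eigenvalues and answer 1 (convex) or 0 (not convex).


The Hessian of f(x,y) = -6*x^2 - 4*x*y - 2*y^2 + 10*x - 9*y + 1 is:
H = [[-12, -4], [-4, -4]]
Trace = -12 - 4 = -16
Determinant = -12*-4 - (-4)^2 = 32
Discriminant = (-16)^2 - 4*32 = 128.0
Eigenvalues: lambda_1 = -13.6569, lambda_2 = -2.3431
The function is not convex.

0


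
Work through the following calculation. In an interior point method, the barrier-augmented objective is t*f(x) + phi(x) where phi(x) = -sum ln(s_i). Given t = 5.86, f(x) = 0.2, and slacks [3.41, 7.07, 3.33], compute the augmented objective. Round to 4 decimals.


Step 1: Compute log-barrier.
ln values: [1.2267, 1.9559, 1.203]
phi = -(1.2267 + 1.9559 + 1.203) = -4.3855
Step 2: Compute augmented objective.
t*f(x) = 5.86*0.2 = 1.172
Total = 1.172 - 4.3855 = -3.2135


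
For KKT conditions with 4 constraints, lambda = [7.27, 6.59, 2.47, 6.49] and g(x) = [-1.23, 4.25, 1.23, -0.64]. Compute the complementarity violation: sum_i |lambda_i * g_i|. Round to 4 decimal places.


KKT complementary slackness check:
lambda_1 * g_1 = 7.27 * -1.23 = -8.9421
lambda_2 * g_2 = 6.59 * 4.25 = 28.0075
lambda_3 * g_3 = 2.47 * 1.23 = 3.0381
lambda_4 * g_4 = 6.49 * -0.64 = -4.1536
Total violation = 8.9421 + 28.0075 + 3.0381 + 4.1536 = 44.1413


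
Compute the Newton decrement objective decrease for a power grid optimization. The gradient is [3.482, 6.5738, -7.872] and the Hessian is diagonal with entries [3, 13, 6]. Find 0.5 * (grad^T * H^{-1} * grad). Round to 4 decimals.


Step 1: H is diagonal, so H^(-1) * g = [1.1607, 0.5057, -1.312].
Step 2: g^T H^(-1) g = sum_i g_i^2 / H_ii
  = (3.482)^2/3 + (6.5738)^2/13 + (-7.872)^2/6
  = 4.0414 + 3.3242 + 10.3281 = 17.6937
Step 3: Objective decrease = 0.5 * g^T H^(-1) g = 8.8469


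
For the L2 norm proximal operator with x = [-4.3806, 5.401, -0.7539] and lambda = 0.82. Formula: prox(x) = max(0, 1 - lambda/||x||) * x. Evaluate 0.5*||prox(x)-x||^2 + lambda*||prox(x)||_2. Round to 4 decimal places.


Step 1: Compute ||x||.
||x|| = 6.9949
Step 2: Compute scaling factor.
scale = max(0, 1 - 0.82/6.9949) = 0.8828
Step 3: prox(x) = [-3.8671, 4.7679, -0.6655]
||prox(x)|| = 6.1749
Step 4: Proximal objective.
0.5*||prox-x||^2 = 0.3362
lambda*||prox|| = 5.0634
Total = 5.3996


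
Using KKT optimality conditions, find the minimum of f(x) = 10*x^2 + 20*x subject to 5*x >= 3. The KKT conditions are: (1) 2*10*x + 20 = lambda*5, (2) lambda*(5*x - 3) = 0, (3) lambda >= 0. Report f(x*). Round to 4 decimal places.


Step 1: Try lambda = 0 (constraint inactive).
x_unc = -20/(2*10) = -1.0
Check: 5*-1.0 = -5.0 < 3 -- violated!
Step 2: Constraint must be active: 5*x = 3
x* = 3/5 = 0.6
lambda = (2*10*0.6 + 20)/5 = 6.4
Step 3: Compute optimal value.
f(x*) = 10*0.6^2 + 20*0.6 = 15.6


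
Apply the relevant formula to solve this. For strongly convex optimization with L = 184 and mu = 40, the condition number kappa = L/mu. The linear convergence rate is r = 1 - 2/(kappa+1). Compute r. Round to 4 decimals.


Step 1: Compute the condition number.
kappa = L/mu = 184/40 = 4.6
Step 2: Compute the convergence rate.
r = 1 - 2/(kappa + 1) = 1 - 2*mu/(L + mu) = (L - mu)/(L + mu) = 144/224 = 0.6429


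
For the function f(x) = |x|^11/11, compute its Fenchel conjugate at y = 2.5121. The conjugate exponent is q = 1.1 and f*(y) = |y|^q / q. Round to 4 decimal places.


The conjugate exponent q satisfies 1/p + 1/q = 1.
p = 11, so q = 11/(11 - 1) = 1.1
|y|^q = 2.5121^1.1 = 2.7545
f*(2.5121) = 2.7545 / 1.1 = 2.5041


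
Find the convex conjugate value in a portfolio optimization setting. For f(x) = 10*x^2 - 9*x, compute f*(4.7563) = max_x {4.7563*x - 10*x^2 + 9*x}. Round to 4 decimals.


f*(y) = sup_x {y*x - a*x^2 - b*x} = sup_x {(y-b)*x - a*x^2}
FOC: (y - b) - 2a*x = 0 => x* = (y - b)/(2a)
x* = (4.7563 + 9)/(2*10) = 0.6878
f*(4.7563) = (y-b)^2/(4a) = (4.7563 + 9)^2/(4*10)
= 189.2358/40 = 4.7309


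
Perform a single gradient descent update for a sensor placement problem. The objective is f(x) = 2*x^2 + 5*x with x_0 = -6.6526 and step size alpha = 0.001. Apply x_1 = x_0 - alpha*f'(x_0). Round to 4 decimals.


We compute the gradient at x_0 and apply the update.
f'(x) = 4*x + 5
f'(-6.6526) = 4*-6.6526 + 5 = -21.6104
x_1 = -6.6526 - 0.001*-21.6104 = -6.631


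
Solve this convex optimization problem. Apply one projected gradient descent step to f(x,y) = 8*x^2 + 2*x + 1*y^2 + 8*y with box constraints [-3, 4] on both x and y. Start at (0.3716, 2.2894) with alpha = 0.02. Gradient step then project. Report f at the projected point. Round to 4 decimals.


Step 1: Compute gradient at (0.3716, 2.2894).
grad_x = 2*8*0.3716 + 2 = 7.9456
grad_y = 2*1*2.2894 + 8 = 12.5788
Step 2: Gradient step.
x_raw = 0.3716 - 0.02*7.9456 = 0.2127
y_raw = 2.2894 - 0.02*12.5788 = 2.0378
Step 3: Project onto [-3, 4].
x_proj = clip(0.2127) = 0.2127
y_proj = clip(2.0378) = 2.0378
Step 4: Evaluate f.
f(0.2127, 2.0378) = 21.2426


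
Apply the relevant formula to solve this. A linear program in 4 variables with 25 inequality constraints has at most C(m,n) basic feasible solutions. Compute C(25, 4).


Each vertex corresponds to some choice of n active constraints out of m, so the number of vertices is at most C(m, n) = m! / (n!(m-n)!).
m = 25, n = 4
Numerator: 25 * 24 * 23 * 22
Denominator: 4! = 24
C(25, 4) = 12650


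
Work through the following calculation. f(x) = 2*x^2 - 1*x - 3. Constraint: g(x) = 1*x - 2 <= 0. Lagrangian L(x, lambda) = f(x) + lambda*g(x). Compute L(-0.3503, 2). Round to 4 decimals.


Step 1: Evaluate f(x).
f(-0.3503) = 2*(-0.3503)^2 - 1*(-0.3503) - 3 = -2.4043
Step 2: Evaluate g(x).
g(-0.3503) = 1*-0.3503 - 2 = -2.3503
Step 3: Compute Lagrangian.
L = -2.4043 + 2*-2.3503 = -7.1049


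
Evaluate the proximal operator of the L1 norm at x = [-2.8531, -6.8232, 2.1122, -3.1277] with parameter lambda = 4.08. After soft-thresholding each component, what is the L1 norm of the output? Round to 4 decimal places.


Soft-thresholding with lambda = 4.08:
prox(-2.8531) = sign(-2.8531)*max(|-2.8531| - 4.08, 0) = 0.0
prox(-6.8232) = sign(-6.8232)*max(|-6.8232| - 4.08, 0) = -2.7432
prox(2.1122) = sign(2.1122)*max(|2.1122| - 4.08, 0) = 0.0
prox(-3.1277) = sign(-3.1277)*max(|-3.1277| - 4.08, 0) = 0.0
prox(x) = [0.0, -2.7432, 0.0, 0.0]
||prox(x)||_1 = 0.0 + 2.7432 + 0.0 + 0.0 = 2.7432


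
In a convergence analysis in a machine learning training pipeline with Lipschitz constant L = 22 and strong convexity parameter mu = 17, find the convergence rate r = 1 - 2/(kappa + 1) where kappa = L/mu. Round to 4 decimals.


Step 1: Compute the condition number.
kappa = L/mu = 22/17 = 1.2941
Step 2: Compute the convergence rate.
r = 1 - 2/(kappa + 1) = 1 - 2*mu/(L + mu) = (L - mu)/(L + mu) = 5/39 = 0.1282


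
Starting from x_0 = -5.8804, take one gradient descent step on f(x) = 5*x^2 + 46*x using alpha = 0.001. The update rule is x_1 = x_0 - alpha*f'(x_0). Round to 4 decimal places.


We compute the gradient at x_0 and apply the update.
f'(x) = 10*x + 46
f'(-5.8804) = 10*-5.8804 + 46 = -12.804
x_1 = -5.8804 - 0.001*-12.804 = -5.8676


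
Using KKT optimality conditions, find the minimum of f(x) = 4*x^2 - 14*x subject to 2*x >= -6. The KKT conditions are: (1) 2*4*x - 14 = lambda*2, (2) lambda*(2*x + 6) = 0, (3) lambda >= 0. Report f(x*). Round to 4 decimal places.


Step 1: Try lambda = 0 (constraint inactive).
Stationarity: 2*4*x - 14 = 0
x* = 14/(2*4) = 1.75
Check constraint: 2*1.75 = 3.5 >= -6 -- satisfied.
Step 2: Compute optimal value.
f(x*) = 4*1.75^2 - 14*1.75 = -12.25


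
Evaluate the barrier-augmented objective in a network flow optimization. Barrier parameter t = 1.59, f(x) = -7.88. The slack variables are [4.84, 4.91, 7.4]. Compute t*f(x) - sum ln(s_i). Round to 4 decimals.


Step 1: Compute log-barrier.
ln values: [1.5769, 1.5913, 2.0015]
phi = -(1.5769 + 1.5913 + 2.0015) = -5.1697
Step 2: Compute augmented objective.
t*f(x) = 1.59*-7.88 = -12.5292
Total = -12.5292 - 5.1697 = -17.6989


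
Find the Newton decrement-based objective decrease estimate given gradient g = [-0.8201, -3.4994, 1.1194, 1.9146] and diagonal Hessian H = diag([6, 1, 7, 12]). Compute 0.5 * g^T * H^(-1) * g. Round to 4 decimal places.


Step 1: H is diagonal, so H^(-1) * g = [-0.1367, -3.4994, 0.1599, 0.1596].
Step 2: g^T H^(-1) g = sum_i g_i^2 / H_ii
  = (-0.8201)^2/6 + (-3.4994)^2/1 + (1.1194)^2/7 + (1.9146)^2/12
  = 0.1121 + 12.2458 + 0.179 + 0.3055 = 12.8424
Step 3: Objective decrease = 0.5 * g^T H^(-1) g = 6.4212


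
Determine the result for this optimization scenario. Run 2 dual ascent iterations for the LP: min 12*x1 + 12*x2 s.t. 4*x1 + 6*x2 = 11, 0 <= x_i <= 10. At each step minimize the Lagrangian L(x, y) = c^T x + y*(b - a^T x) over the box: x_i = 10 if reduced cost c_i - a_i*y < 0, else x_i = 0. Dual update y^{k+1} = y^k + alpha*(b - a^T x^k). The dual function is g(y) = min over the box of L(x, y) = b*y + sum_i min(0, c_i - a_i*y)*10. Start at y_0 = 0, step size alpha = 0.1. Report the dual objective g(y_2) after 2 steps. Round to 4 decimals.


Dual ascent for LP: min 12*x1 + 12*x2, 4*x1 + 6*x2 = 11, 0 <= x_i <= 10
Step 1: y^k = 0.0, reduced costs: (12.0, 12.0)
  x^k = (0.0, 0.0), subgradient = b - a^T x = 11.0
  y^{k+1} = 0.0 + 0.1*11.0 = 1.1
Step 2: y^k = 1.1, reduced costs: (7.6, 5.4)
  x^k = (0.0, 0.0), subgradient = b - a^T x = 11.0
  y^{k+1} = 1.1 + 0.1*11.0 = 2.2
Dual objective at y_2 = 2.2: reduced costs (3.2, -1.2), box minimizer x = (0.0, 10.0)
g(y_2) = b*y + (c1 - a1*y)*x1 + (c2 - a2*y)*x2 = 11*2.2 + 3.2*0.0 + (-1.2)*10.0 = 24.2 + 0.0 - 12.0 = 12.2


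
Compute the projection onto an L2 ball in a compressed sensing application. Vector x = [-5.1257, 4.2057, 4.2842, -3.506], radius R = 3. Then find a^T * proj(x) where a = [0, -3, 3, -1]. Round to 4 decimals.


Step 1: Compute ||x|| (intermediates to 6 decimals).
||x|| = sqrt((-5.1257)^2 + 4.2057^2 + 4.2842^2 + (-3.506)^2) = 8.637541
Step 2: Project.
Since ||x|| > R, scale = R/||x|| = 3/8.637541 = 0.347321, proj(x) = scale * x
proj(x) = [-1.780263, 1.460728, 1.487993, -1.217707]
Step 3: Dot product.
a^T * proj(x) = 0*(-1.780263) - 3*1.460728 + 3*1.487993 - 1*(-1.217707) = 1.2995


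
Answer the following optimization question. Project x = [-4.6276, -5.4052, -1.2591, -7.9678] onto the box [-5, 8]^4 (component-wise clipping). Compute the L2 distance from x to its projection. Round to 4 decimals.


Project each component onto [-5, 8].
clip(-4.6276) = -4.6276, clip(-5.4052) = -5.0, clip(-1.2591) = -1.2591, clip(-7.9678) = -5.0
Projection = [-4.6276, -5.0, -1.2591, -5.0]
Squared diffs: [0.0, 0.1642, 0.0, 8.8078]
Distance = sqrt(8.972) = 2.9953


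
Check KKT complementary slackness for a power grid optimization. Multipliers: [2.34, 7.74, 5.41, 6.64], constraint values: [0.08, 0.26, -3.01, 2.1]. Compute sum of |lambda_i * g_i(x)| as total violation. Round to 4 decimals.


KKT complementary slackness check:
lambda_1 * g_1 = 2.34 * 0.08 = 0.1872
lambda_2 * g_2 = 7.74 * 0.26 = 2.0124
lambda_3 * g_3 = 5.41 * -3.01 = -16.2841
lambda_4 * g_4 = 6.64 * 2.1 = 13.944
Total violation = 0.1872 + 2.0124 + 16.2841 + 13.944 = 32.4277


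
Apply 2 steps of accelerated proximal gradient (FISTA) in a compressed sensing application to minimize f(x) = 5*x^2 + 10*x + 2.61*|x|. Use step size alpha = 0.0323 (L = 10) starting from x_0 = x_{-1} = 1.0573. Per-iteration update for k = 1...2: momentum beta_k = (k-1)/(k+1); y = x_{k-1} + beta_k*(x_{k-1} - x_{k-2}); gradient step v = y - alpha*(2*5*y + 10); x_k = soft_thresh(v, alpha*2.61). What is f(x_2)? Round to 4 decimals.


FISTA on f(x) = 5*x^2 + 10*x + 2.61*|x|
L = 10, alpha = 0.0323
Iteration 1: beta = 0.0, y = 1.0573 + 0.0*(1.0573 - 1.0573) = 1.0573
  grad(y) = 20.573, v = y - alpha*grad = 0.3928
  prox(v) = soft_thresh(0.3928, 0.0843) = 0.3085
Iteration 2: beta = 0.3333, y = 0.3085 + 0.3333*(0.3085 - 1.0573) = 0.0589
  grad(y) = 10.5889, v = y - alpha*grad = -0.2831
  prox(v) = soft_thresh(-0.2831, 0.0843) = -0.1988
f(x_2) = 5*(-0.1988)^2 + 10*(-0.1988) + 2.61*|-0.1988| = -1.2717


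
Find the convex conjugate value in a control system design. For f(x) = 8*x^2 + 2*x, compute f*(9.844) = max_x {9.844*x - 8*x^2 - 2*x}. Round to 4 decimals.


f*(y) = sup_x {y*x - a*x^2 - b*x} = sup_x {(y-b)*x - a*x^2}
FOC: (y - b) - 2a*x = 0 => x* = (y - b)/(2a)
x* = (9.844 - 2)/(2*8) = 0.4903
f*(9.844) = (y-b)^2/(4a) = (9.844 - 2)^2/(4*8)
= 61.5283/32 = 1.9228


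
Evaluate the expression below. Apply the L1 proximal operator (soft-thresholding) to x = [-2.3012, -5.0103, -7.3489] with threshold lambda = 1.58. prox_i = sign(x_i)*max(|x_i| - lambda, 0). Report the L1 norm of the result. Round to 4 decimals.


Soft-thresholding with lambda = 1.58:
prox(-2.3012) = sign(-2.3012)*max(|-2.3012| - 1.58, 0) = -0.7212
prox(-5.0103) = sign(-5.0103)*max(|-5.0103| - 1.58, 0) = -3.4303
prox(-7.3489) = sign(-7.3489)*max(|-7.3489| - 1.58, 0) = -5.7689
prox(x) = [-0.7212, -3.4303, -5.7689]
||prox(x)||_1 = 0.7212 + 3.4303 + 5.7689 = 9.9204


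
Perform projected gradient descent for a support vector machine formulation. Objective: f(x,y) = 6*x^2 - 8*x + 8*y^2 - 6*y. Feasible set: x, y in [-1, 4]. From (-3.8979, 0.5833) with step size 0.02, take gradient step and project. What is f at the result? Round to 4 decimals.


Step 1: Compute gradient at (-3.8979, 0.5833).
grad_x = 2*6*-3.8979 - 8 = -54.7748
grad_y = 2*8*0.5833 - 6 = 3.3328
Step 2: Gradient step.
x_raw = -3.8979 - 0.02*-54.7748 = -2.8024
y_raw = 0.5833 - 0.02*3.3328 = 0.5166
Step 3: Project onto [-1, 4].
x_proj = clip(-2.8024) = -1.0
y_proj = clip(0.5166) = 0.5166
Step 4: Evaluate f.
f(-1.0, 0.5166) = 13.0355


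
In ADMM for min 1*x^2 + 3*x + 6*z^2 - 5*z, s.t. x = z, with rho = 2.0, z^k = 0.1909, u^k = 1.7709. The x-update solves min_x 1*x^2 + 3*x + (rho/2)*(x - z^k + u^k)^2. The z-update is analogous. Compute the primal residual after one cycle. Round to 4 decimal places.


ADMM iteration with rho = 2.0, z^k = 0.1909, u^k = 1.7709
Step 1: x-update.
Minimize 1*x^2 + 3*x + (2.0/2)*(x - 0.1909 + 1.7709)^2
FOC: (2*1 + 2.0)*x = -3 + 2.0*(0.1909 - 1.7709)
x^{k+1} = -1.54
Step 2: z-update.
Minimize 6*z^2 - 5*z + (2.0/2)*(-1.54 - z + 1.7709)^2
FOC: (2*6 + 2.0)*z = 5 + 2.0*(-1.54 + 1.7709)
z^{k+1} = 0.3901
Step 3: u-update.
u^{k+1} = 1.7709 - 1.54 - 0.3901 = -0.1592
Step 4: Primal residual = |-1.54 - 0.3901| = 1.9301


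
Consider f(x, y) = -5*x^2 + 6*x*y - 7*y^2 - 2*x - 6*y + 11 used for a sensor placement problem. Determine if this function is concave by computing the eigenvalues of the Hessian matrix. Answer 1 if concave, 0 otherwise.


The Hessian of f(x,y) = -5*x^2 + 6*x*y - 7*y^2 - 2*x - 6*y + 11 is:
H = [[-10, 6], [6, -14]]
Trace = -10 - 14 = -24
Determinant = -10*-14 - (6)^2 = 104
Discriminant = (-24)^2 - 4*104 = 160.0
Eigenvalues: lambda_1 = -18.3246, lambda_2 = -5.6754
The function is concave.

1


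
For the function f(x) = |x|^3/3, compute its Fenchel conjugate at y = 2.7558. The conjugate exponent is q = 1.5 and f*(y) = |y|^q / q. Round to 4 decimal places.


The conjugate exponent q satisfies 1/p + 1/q = 1.
p = 3, so q = 3/(3 - 1) = 1.5
|y|^q = 2.7558^1.5 = 4.5748
f*(2.7558) = 4.5748 / 1.5 = 3.0499


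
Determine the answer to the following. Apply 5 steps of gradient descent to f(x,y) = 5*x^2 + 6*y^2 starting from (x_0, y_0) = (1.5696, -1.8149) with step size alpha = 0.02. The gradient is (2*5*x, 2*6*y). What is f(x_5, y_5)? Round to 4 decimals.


Gradient descent on f(x,y) = 5*x^2 + 6*y^2.
Starting point: (1.5696, -1.8149), alpha = 0.02
Step 1: grad_x = 2*5*1.5696 = 15.696, grad_y = 2*6*-1.8149 = -21.7788
  x_1 = 1.5696 - 0.02*15.696 = 1.2557
  y_1 = -1.8149 - 0.02*-21.7788 = -1.3793
Step 2: grad_x = 2*5*1.2557 = 12.5568, grad_y = 2*6*-1.3793 = -16.5519
  x_2 = 1.2557 - 0.02*12.5568 = 1.0045
  y_2 = -1.3793 - 0.02*-16.5519 = -1.0483
Step 3: grad_x = 2*5*1.0045 = 10.0454, grad_y = 2*6*-1.0483 = -12.5794
  x_3 = 1.0045 - 0.02*10.0454 = 0.8036
  y_3 = -1.0483 - 0.02*-12.5794 = -0.7967
Step 4: grad_x = 2*5*0.8036 = 8.0364, grad_y = 2*6*-0.7967 = -9.5604
  x_4 = 0.8036 - 0.02*8.0364 = 0.6429
  y_4 = -0.7967 - 0.02*-9.5604 = -0.6055
Step 5: grad_x = 2*5*0.6429 = 6.4291, grad_y = 2*6*-0.6055 = -7.2659
  x_5 = 0.6429 - 0.02*6.4291 = 0.5143
  y_5 = -0.6055 - 0.02*-7.2659 = -0.4602
f(0.5143, -0.4602) = 5*0.5143^2 + 6*(-0.4602)^2 = 2.5932


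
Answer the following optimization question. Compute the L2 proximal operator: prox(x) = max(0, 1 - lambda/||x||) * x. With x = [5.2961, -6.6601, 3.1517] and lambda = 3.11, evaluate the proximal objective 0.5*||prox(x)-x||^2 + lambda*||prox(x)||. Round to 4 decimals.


Step 1: Compute ||x||.
||x|| = 9.0741
Step 2: Compute scaling factor.
scale = max(0, 1 - 3.11/9.0741) = 0.6573
Step 3: prox(x) = [3.4809, -4.3775, 2.0715]
||prox(x)|| = 5.9641
Step 4: Proximal objective.
0.5*||prox-x||^2 = 4.8361
lambda*||prox|| = 18.5484
Total = 23.3843


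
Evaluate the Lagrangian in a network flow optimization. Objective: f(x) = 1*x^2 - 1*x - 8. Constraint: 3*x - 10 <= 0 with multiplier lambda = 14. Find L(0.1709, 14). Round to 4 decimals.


Step 1: Evaluate f(x).
f(0.1709) = 1*0.1709^2 - 1*0.1709 - 8 = -8.1417
Step 2: Evaluate g(x).
g(0.1709) = 3*0.1709 - 10 = -9.4873
Step 3: Compute Lagrangian.
L = -8.1417 + 14*-9.4873 = -140.9639


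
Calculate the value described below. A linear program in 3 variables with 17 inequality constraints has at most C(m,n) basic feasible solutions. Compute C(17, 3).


Each vertex corresponds to some choice of n active constraints out of m, so the number of vertices is at most C(m, n) = m! / (n!(m-n)!).
m = 17, n = 3
Numerator: 17 * 16 * 15
Denominator: 3! = 6
C(17, 3) = 680


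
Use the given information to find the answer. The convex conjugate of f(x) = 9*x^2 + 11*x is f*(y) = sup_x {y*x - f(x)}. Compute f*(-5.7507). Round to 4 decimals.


f*(y) = sup_x {y*x - a*x^2 - b*x} = sup_x {(y-b)*x - a*x^2}
FOC: (y - b) - 2a*x = 0 => x* = (y - b)/(2a)
x* = (-5.7507 - 11)/(2*9) = -0.9306
f*(-5.7507) = (y-b)^2/(4a) = (-5.7507 - 11)^2/(4*9)
= 280.586/36 = 7.7941


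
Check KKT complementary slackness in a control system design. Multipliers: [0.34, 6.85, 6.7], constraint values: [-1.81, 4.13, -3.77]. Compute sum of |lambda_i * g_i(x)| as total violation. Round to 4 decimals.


KKT complementary slackness check:
lambda_1 * g_1 = 0.34 * -1.81 = -0.6154
lambda_2 * g_2 = 6.85 * 4.13 = 28.2905
lambda_3 * g_3 = 6.7 * -3.77 = -25.259
Total violation = 0.6154 + 28.2905 + 25.259 = 54.1649


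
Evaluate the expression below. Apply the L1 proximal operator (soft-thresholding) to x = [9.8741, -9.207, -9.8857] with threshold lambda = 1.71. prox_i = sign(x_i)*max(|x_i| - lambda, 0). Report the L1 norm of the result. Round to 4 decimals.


Soft-thresholding with lambda = 1.71:
prox(9.8741) = sign(9.8741)*max(|9.8741| - 1.71, 0) = 8.1641
prox(-9.207) = sign(-9.207)*max(|-9.207| - 1.71, 0) = -7.497
prox(-9.8857) = sign(-9.8857)*max(|-9.8857| - 1.71, 0) = -8.1757
prox(x) = [8.1641, -7.497, -8.1757]
||prox(x)||_1 = 8.1641 + 7.497 + 8.1757 = 23.8368


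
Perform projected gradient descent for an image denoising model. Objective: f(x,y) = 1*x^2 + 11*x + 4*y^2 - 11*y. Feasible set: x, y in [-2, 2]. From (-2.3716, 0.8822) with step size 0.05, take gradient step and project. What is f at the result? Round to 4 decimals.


Step 1: Compute gradient at (-2.3716, 0.8822).
grad_x = 2*1*-2.3716 + 11 = 6.2568
grad_y = 2*4*0.8822 - 11 = -3.9424
Step 2: Gradient step.
x_raw = -2.3716 - 0.05*6.2568 = -2.6844
y_raw = 0.8822 - 0.05*-3.9424 = 1.0793
Step 3: Project onto [-2, 2].
x_proj = clip(-2.6844) = -2.0
y_proj = clip(1.0793) = 1.0793
Step 4: Evaluate f.
f(-2.0, 1.0793) = -25.2128


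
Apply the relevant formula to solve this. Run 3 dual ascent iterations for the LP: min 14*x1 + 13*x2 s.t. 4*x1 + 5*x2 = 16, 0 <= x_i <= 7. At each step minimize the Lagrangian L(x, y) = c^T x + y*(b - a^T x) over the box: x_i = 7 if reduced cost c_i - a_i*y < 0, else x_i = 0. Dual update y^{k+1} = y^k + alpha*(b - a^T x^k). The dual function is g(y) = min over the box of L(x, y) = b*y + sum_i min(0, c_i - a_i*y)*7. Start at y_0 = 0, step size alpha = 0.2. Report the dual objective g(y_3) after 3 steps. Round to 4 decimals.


Dual ascent for LP: min 14*x1 + 13*x2, 4*x1 + 5*x2 = 16, 0 <= x_i <= 7
Step 1: y^k = 0.0, reduced costs: (14.0, 13.0)
  x^k = (0.0, 0.0), subgradient = b - a^T x = 16.0
  y^{k+1} = 0.0 + 0.2*16.0 = 3.2
Step 2: y^k = 3.2, reduced costs: (1.2, -3.0)
  x^k = (0.0, 7.0), subgradient = b - a^T x = -19.0
  y^{k+1} = 3.2 + 0.2*-19.0 = -0.6
Step 3: y^k = -0.6, reduced costs: (16.4, 16.0)
  x^k = (0.0, 0.0), subgradient = b - a^T x = 16.0
  y^{k+1} = -0.6 + 0.2*16.0 = 2.6
Dual objective at y_3 = 2.6: reduced costs (3.6, 0.0), box minimizer x = (0.0, 0.0)
g(y_3) = b*y + (c1 - a1*y)*x1 + (c2 - a2*y)*x2 = 16*2.6 + 3.6*0.0 + 0.0*0.0 = 41.6 + 0.0 + 0.0 = 41.6


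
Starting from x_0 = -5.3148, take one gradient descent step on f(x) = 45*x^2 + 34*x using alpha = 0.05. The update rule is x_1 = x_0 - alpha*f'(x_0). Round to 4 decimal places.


We compute the gradient at x_0 and apply the update.
f'(x) = 90*x + 34
f'(-5.3148) = 90*-5.3148 + 34 = -444.332
x_1 = -5.3148 - 0.05*-444.332 = 16.9018


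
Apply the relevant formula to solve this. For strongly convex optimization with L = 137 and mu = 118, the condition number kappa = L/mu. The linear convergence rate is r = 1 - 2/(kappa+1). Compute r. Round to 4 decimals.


Step 1: Compute the condition number.
kappa = L/mu = 137/118 = 1.161
Step 2: Compute the convergence rate.
r = 1 - 2/(kappa + 1) = 1 - 2*mu/(L + mu) = (L - mu)/(L + mu) = 19/255 = 0.0745


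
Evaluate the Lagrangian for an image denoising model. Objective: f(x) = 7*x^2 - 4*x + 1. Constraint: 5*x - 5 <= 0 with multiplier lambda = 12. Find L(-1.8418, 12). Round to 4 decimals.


Step 1: Evaluate f(x).
f(-1.8418) = 7*(-1.8418)^2 - 4*(-1.8418) + 1 = 32.1128
Step 2: Evaluate g(x).
g(-1.8418) = 5*-1.8418 - 5 = -14.209
Step 3: Compute Lagrangian.
L = 32.1128 + 12*-14.209 = -138.3952


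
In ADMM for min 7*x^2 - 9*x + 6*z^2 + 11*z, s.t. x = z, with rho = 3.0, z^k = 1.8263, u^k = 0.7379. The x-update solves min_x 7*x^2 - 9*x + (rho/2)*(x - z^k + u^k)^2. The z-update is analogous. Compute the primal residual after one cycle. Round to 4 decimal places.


ADMM iteration with rho = 3.0, z^k = 1.8263, u^k = 0.7379
Step 1: x-update.
Minimize 7*x^2 - 9*x + (3.0/2)*(x - 1.8263 + 0.7379)^2
FOC: (2*7 + 3.0)*x = 9 + 3.0*(1.8263 - 0.7379)
x^{k+1} = 0.7215
Step 2: z-update.
Minimize 6*z^2 + 11*z + (3.0/2)*(0.7215 - z + 0.7379)^2
FOC: (2*6 + 3.0)*z = -11 + 3.0*(0.7215 + 0.7379)
z^{k+1} = -0.4415
Step 3: u-update.
u^{k+1} = 0.7379 + 0.7215 + 0.4415 = 1.9008
Step 4: Primal residual = |0.7215 + 0.4415| = 1.1629


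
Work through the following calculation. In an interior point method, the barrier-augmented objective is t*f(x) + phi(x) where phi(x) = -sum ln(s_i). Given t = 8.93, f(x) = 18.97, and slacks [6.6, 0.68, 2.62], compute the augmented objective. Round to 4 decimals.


Step 1: Compute log-barrier.
ln values: [1.8871, -0.3857, 0.9632]
phi = -(1.8871 - 0.3857 + 0.9632) = -2.4646
Step 2: Compute augmented objective.
t*f(x) = 8.93*18.97 = 169.4021
Total = 169.4021 - 2.4646 = 166.9375


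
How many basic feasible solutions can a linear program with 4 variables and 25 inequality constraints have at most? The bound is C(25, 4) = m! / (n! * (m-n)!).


Each vertex corresponds to some choice of n active constraints out of m, so the number of vertices is at most C(m, n) = m! / (n!(m-n)!).
m = 25, n = 4
Numerator: 25 * 24 * 23 * 22
Denominator: 4! = 24
C(25, 4) = 12650


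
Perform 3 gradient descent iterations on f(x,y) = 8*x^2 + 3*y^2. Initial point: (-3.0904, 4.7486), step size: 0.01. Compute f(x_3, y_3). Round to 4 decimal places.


Gradient descent on f(x,y) = 8*x^2 + 3*y^2.
Starting point: (-3.0904, 4.7486), alpha = 0.01
Step 1: grad_x = 2*8*-3.0904 = -49.4464, grad_y = 2*3*4.7486 = 28.4916
  x_1 = -3.0904 - 0.01*-49.4464 = -2.5959
  y_1 = 4.7486 - 0.01*28.4916 = 4.4637
Step 2: grad_x = 2*8*-2.5959 = -41.535, grad_y = 2*3*4.4637 = 26.7821
  x_2 = -2.5959 - 0.01*-41.535 = -2.1806
  y_2 = 4.4637 - 0.01*26.7821 = 4.1959
Step 3: grad_x = 2*8*-2.1806 = -34.8894, grad_y = 2*3*4.1959 = 25.1752
  x_3 = -2.1806 - 0.01*-34.8894 = -1.8317
  y_3 = 4.1959 - 0.01*25.1752 = 3.9441
f(-1.8317, 3.9441) = 8*(-1.8317)^2 + 3*3.9441^2 = 73.5088


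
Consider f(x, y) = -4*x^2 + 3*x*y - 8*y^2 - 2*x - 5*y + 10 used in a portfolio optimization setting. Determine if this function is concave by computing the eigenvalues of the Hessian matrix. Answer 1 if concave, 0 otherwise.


The Hessian of f(x,y) = -4*x^2 + 3*x*y - 8*y^2 - 2*x - 5*y + 10 is:
H = [[-8, 3], [3, -16]]
Trace = -8 - 16 = -24
Determinant = -8*-16 - (3)^2 = 119
Discriminant = (-24)^2 - 4*119 = 100.0
Eigenvalues: lambda_1 = -17.0, lambda_2 = -7.0
The function is concave.

1


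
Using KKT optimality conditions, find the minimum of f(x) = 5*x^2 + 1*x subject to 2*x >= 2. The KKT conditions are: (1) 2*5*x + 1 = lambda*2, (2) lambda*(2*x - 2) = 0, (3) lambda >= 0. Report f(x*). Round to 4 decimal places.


Step 1: Try lambda = 0 (constraint inactive).
x_unc = -1/(2*5) = -0.1
Check: 2*-0.1 = -0.2 < 2 -- violated!
Step 2: Constraint must be active: 2*x = 2
x* = 2/2 = 1.0
lambda = (2*5*1.0 + 1)/2 = 5.5
Step 3: Compute optimal value.
f(x*) = 5*1.0^2 + 1*1.0 = 6.0


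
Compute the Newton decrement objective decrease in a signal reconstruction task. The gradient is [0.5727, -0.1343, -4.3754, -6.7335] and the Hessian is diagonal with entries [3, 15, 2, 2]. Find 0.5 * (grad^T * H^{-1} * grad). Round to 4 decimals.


Step 1: H is diagonal, so H^(-1) * g = [0.1909, -0.009, -2.1877, -3.3668].
Step 2: g^T H^(-1) g = sum_i g_i^2 / H_ii
  = (0.5727)^2/3 + (-0.1343)^2/15 + (-4.3754)^2/2 + (-6.7335)^2/2
  = 0.1093 + 0.0012 + 9.5721 + 22.67 = 32.3526
Step 3: Objective decrease = 0.5 * g^T H^(-1) g = 16.1763


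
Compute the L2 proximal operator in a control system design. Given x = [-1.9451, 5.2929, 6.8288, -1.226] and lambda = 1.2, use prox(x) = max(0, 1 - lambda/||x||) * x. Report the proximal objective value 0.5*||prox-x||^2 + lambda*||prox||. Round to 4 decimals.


Step 1: Compute ||x||.
||x|| = 8.9406
Step 2: Compute scaling factor.
scale = max(0, 1 - 1.2/8.9406) = 0.8658
Step 3: prox(x) = [-1.684, 4.5825, 5.9122, -1.0614]
||prox(x)|| = 7.7406
Step 4: Proximal objective.
0.5*||prox-x||^2 = 0.72
lambda*||prox|| = 9.2887
Total = 10.0087


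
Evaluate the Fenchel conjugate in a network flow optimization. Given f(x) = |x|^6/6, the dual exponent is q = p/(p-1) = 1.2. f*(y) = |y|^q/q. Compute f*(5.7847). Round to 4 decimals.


The conjugate exponent q satisfies 1/p + 1/q = 1.
p = 6, so q = 6/(6 - 1) = 1.2
|y|^q = 5.7847^1.2 = 8.2174
f*(5.7847) = 8.2174 / 1.2 = 6.8479


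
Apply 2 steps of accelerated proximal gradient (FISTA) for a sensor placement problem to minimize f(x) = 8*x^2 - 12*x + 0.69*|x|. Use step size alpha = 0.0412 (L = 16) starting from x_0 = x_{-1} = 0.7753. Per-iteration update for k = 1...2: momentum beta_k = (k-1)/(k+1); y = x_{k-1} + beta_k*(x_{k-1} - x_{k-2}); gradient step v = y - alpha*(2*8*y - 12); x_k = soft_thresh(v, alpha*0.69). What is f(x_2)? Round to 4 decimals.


FISTA on f(x) = 8*x^2 - 12*x + 0.69*|x|
L = 16, alpha = 0.0412
Iteration 1: beta = 0.0, y = 0.7753 + 0.0*(0.7753 - 0.7753) = 0.7753
  grad(y) = 0.4048, v = y - alpha*grad = 0.7586
  prox(v) = soft_thresh(0.7586, 0.0284) = 0.7302
Iteration 2: beta = 0.3333, y = 0.7302 + 0.3333*(0.7302 - 0.7753) = 0.7152
  grad(y) = -0.5575, v = y - alpha*grad = 0.7381
  prox(v) = soft_thresh(0.7381, 0.0284) = 0.7097
f(x_2) = 8*0.7097^2 - 12*0.7097 + 0.69*|0.7097| = -3.9973


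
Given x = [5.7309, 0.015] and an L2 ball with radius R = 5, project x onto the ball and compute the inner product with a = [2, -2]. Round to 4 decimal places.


Step 1: Compute ||x|| (intermediates to 6 decimals).
||x|| = sqrt(5.7309^2 + 0.015^2) = 5.73092
Step 2: Project.
Since ||x|| > R, scale = R/||x|| = 5/5.73092 = 0.87246, proj(x) = scale * x
proj(x) = [4.999981, 0.013087]
Step 3: Dot product.
a^T * proj(x) = 2*4.999981 - 2*0.013087 = 9.9738


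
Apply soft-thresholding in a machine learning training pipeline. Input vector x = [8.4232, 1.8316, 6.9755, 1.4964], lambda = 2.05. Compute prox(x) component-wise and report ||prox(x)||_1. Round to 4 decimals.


Soft-thresholding with lambda = 2.05:
prox(8.4232) = sign(8.4232)*max(|8.4232| - 2.05, 0) = 6.3732
prox(1.8316) = sign(1.8316)*max(|1.8316| - 2.05, 0) = 0.0
prox(6.9755) = sign(6.9755)*max(|6.9755| - 2.05, 0) = 4.9255
prox(1.4964) = sign(1.4964)*max(|1.4964| - 2.05, 0) = 0.0
prox(x) = [6.3732, 0.0, 4.9255, 0.0]
||prox(x)||_1 = 6.3732 + 0.0 + 4.9255 + 0.0 = 11.2987


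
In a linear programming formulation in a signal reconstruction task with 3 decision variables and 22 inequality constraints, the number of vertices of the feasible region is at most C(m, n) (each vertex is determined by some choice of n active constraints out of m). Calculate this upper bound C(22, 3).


Each vertex corresponds to some choice of n active constraints out of m, so the number of vertices is at most C(m, n) = m! / (n!(m-n)!).
m = 22, n = 3
Numerator: 22 * 21 * 20
Denominator: 3! = 6
C(22, 3) = 1540


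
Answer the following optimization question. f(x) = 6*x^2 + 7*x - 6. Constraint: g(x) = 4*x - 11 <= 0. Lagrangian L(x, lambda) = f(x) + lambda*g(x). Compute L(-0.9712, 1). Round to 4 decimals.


Step 1: Evaluate f(x).
f(-0.9712) = 6*(-0.9712)^2 + 7*(-0.9712) - 6 = -7.139
Step 2: Evaluate g(x).
g(-0.9712) = 4*-0.9712 - 11 = -14.8848
Step 3: Compute Lagrangian.
L = -7.139 + 1*-14.8848 = -22.0238


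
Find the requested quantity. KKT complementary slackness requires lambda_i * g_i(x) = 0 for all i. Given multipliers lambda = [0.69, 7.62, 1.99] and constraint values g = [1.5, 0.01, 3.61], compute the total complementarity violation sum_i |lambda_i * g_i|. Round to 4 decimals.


KKT complementary slackness check:
lambda_1 * g_1 = 0.69 * 1.5 = 1.035
lambda_2 * g_2 = 7.62 * 0.01 = 0.0762
lambda_3 * g_3 = 1.99 * 3.61 = 7.1839
Total violation = 1.035 + 0.0762 + 7.1839 = 8.2951


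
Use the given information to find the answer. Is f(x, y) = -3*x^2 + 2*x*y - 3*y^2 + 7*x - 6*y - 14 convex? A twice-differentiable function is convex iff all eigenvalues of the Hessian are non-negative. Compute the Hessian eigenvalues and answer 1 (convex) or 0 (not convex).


The Hessian of f(x,y) = -3*x^2 + 2*x*y - 3*y^2 + 7*x - 6*y - 14 is:
H = [[-6, 2], [2, -6]]
Trace = -6 - 6 = -12
Determinant = -6*-6 - (2)^2 = 32
Discriminant = (-12)^2 - 4*32 = 16.0
Eigenvalues: lambda_1 = -8.0, lambda_2 = -4.0
The function is not convex.

0


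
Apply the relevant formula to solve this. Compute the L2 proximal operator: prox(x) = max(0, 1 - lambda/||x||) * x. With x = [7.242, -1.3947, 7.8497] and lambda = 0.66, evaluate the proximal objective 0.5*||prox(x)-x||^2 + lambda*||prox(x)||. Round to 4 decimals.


Step 1: Compute ||x||.
||x|| = 10.7708
Step 2: Compute scaling factor.
scale = max(0, 1 - 0.66/10.7708) = 0.9387
Step 3: prox(x) = [6.7982, -1.3092, 7.3687]
||prox(x)|| = 10.1108
Step 4: Proximal objective.
0.5*||prox-x||^2 = 0.2178
lambda*||prox|| = 6.6731
Total = 6.8909


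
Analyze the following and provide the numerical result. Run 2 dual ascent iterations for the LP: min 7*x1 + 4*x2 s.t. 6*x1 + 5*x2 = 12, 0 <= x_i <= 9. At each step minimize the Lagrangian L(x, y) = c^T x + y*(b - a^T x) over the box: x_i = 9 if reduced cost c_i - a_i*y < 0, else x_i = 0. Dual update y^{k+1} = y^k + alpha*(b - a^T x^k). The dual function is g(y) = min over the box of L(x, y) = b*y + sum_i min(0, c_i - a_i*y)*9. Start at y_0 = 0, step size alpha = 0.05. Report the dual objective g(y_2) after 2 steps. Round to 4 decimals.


Dual ascent for LP: min 7*x1 + 4*x2, 6*x1 + 5*x2 = 12, 0 <= x_i <= 9
Step 1: y^k = 0.0, reduced costs: (7.0, 4.0)
  x^k = (0.0, 0.0), subgradient = b - a^T x = 12.0
  y^{k+1} = 0.0 + 0.05*12.0 = 0.6
Step 2: y^k = 0.6, reduced costs: (3.4, 1.0)
  x^k = (0.0, 0.0), subgradient = b - a^T x = 12.0
  y^{k+1} = 0.6 + 0.05*12.0 = 1.2
Dual objective at y_2 = 1.2: reduced costs (-0.2, -2.0), box minimizer x = (9.0, 9.0)
g(y_2) = b*y + (c1 - a1*y)*x1 + (c2 - a2*y)*x2 = 12*1.2 + (-0.2)*9.0 + (-2.0)*9.0 = 14.4 - 1.8 - 18.0 = -5.4


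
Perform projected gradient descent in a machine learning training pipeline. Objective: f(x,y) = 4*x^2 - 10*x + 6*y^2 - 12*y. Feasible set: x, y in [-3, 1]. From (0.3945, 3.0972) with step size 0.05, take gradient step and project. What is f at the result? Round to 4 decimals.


Step 1: Compute gradient at (0.3945, 3.0972).
grad_x = 2*4*0.3945 - 10 = -6.844
grad_y = 2*6*3.0972 - 12 = 25.1664
Step 2: Gradient step.
x_raw = 0.3945 - 0.05*-6.844 = 0.7367
y_raw = 3.0972 - 0.05*25.1664 = 1.8389
Step 3: Project onto [-3, 1].
x_proj = clip(0.7367) = 0.7367
y_proj = clip(1.8389) = 1.0
Step 4: Evaluate f.
f(0.7367, 1.0) = -11.1961


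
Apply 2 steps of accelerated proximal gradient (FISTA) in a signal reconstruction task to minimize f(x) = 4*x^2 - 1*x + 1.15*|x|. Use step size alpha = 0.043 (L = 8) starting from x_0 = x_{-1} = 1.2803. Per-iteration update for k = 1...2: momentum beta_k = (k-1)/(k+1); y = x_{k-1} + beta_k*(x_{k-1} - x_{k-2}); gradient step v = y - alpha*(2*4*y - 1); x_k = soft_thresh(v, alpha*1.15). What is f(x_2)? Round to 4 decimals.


FISTA on f(x) = 4*x^2 - 1*x + 1.15*|x|
L = 8, alpha = 0.043
Iteration 1: beta = 0.0, y = 1.2803 + 0.0*(1.2803 - 1.2803) = 1.2803
  grad(y) = 9.2424, v = y - alpha*grad = 0.8829
  prox(v) = soft_thresh(0.8829, 0.0495) = 0.8334
Iteration 2: beta = 0.3333, y = 0.8334 + 0.3333*(0.8334 - 1.2803) = 0.6845
  grad(y) = 4.4758, v = y - alpha*grad = 0.492
  prox(v) = soft_thresh(0.492, 0.0495) = 0.4426
f(x_2) = 4*0.4426^2 - 1*0.4426 + 1.15*|0.4426| = 0.8498


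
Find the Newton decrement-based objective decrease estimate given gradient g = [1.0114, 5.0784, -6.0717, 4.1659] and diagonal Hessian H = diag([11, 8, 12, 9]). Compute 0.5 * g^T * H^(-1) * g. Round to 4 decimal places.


Step 1: H is diagonal, so H^(-1) * g = [0.0919, 0.6348, -0.506, 0.4629].
Step 2: g^T H^(-1) g = sum_i g_i^2 / H_ii
  = (1.0114)^2/11 + (5.0784)^2/8 + (-6.0717)^2/12 + (4.1659)^2/9
  = 0.093 + 3.2238 + 3.0721 + 1.9283 = 8.3172
Step 3: Objective decrease = 0.5 * g^T H^(-1) g = 4.1586


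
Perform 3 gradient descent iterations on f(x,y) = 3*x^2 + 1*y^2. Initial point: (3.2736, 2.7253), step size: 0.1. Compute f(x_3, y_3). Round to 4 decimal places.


Gradient descent on f(x,y) = 3*x^2 + 1*y^2.
Starting point: (3.2736, 2.7253), alpha = 0.1
Step 1: grad_x = 2*3*3.2736 = 19.6416, grad_y = 2*1*2.7253 = 5.4506
  x_1 = 3.2736 - 0.1*19.6416 = 1.3094
  y_1 = 2.7253 - 0.1*5.4506 = 2.1802
Step 2: grad_x = 2*3*1.3094 = 7.8566, grad_y = 2*1*2.1802 = 4.3605
  x_2 = 1.3094 - 0.1*7.8566 = 0.5238
  y_2 = 2.1802 - 0.1*4.3605 = 1.7442
Step 3: grad_x = 2*3*0.5238 = 3.1427, grad_y = 2*1*1.7442 = 3.4884
  x_3 = 0.5238 - 0.1*3.1427 = 0.2095
  y_3 = 1.7442 - 0.1*3.4884 = 1.3954
f(0.2095, 1.3954) = 3*0.2095^2 + 1*1.3954^2 = 2.0787


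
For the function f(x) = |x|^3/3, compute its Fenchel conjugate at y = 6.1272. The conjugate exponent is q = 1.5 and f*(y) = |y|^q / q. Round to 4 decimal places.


The conjugate exponent q satisfies 1/p + 1/q = 1.
p = 3, so q = 3/(3 - 1) = 1.5
|y|^q = 6.1272^1.5 = 15.1668
f*(6.1272) = 15.1668 / 1.5 = 10.1112


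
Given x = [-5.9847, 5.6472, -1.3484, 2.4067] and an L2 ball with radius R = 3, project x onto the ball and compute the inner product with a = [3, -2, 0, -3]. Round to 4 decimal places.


Step 1: Compute ||x|| (intermediates to 6 decimals).
||x|| = sqrt((-5.9847)^2 + 5.6472^2 + (-1.3484)^2 + 2.4067^2) = 8.678588
Step 2: Project.
Since ||x|| > R, scale = R/||x|| = 3/8.678588 = 0.345678, proj(x) = scale * x
proj(x) = [-2.068779, 1.952113, -0.466112, 0.831943]
Step 3: Dot product.
a^T * proj(x) = 3*(-2.068779) - 2*1.952113 + 0*(-0.466112) - 3*0.831943 = -12.6064


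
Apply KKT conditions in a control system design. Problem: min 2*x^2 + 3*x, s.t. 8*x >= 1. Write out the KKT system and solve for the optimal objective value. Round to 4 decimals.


Step 1: Try lambda = 0 (constraint inactive).
x_unc = -3/(2*2) = -0.75
Check: 8*-0.75 = -6.0 < 1 -- violated!
Step 2: Constraint must be active: 8*x = 1
x* = 1/8 = 0.125
lambda = (2*2*0.125 + 3)/8 = 0.4375
Step 3: Compute optimal value.
f(x*) = 2*0.125^2 + 3*0.125 = 0.4063


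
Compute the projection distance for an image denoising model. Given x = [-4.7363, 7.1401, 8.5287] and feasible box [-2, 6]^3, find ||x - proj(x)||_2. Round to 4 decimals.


Project each component onto [-2, 6].
clip(-4.7363) = -2.0, clip(7.1401) = 6.0, clip(8.5287) = 6.0
Projection = [-2.0, 6.0, 6.0]
Squared diffs: [7.4873, 1.2998, 6.3943]
Distance = sqrt(15.1814) = 3.8963


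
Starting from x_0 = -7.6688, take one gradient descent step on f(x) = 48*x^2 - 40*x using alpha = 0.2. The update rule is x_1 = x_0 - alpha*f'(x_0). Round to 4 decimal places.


We compute the gradient at x_0 and apply the update.
f'(x) = 96*x - 40
f'(-7.6688) = 96*-7.6688 - 40 = -776.2048
x_1 = -7.6688 - 0.2*-776.2048 = 147.5722


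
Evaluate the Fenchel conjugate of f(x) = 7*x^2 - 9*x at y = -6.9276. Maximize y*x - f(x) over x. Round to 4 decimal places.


f*(y) = sup_x {y*x - a*x^2 - b*x} = sup_x {(y-b)*x - a*x^2}
FOC: (y - b) - 2a*x = 0 => x* = (y - b)/(2a)
x* = (-6.9276 + 9)/(2*7) = 0.148
f*(-6.9276) = (y-b)^2/(4a) = (-6.9276 + 9)^2/(4*7)
= 4.2948/28 = 0.1534


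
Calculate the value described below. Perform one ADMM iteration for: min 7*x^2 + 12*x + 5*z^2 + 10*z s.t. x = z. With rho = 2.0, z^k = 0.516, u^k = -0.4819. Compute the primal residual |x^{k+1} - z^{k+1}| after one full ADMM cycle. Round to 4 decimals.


ADMM iteration with rho = 2.0, z^k = 0.516, u^k = -0.4819
Step 1: x-update.
Minimize 7*x^2 + 12*x + (2.0/2)*(x - 0.516 - 0.4819)^2
FOC: (2*7 + 2.0)*x = -12 + 2.0*(0.516 + 0.4819)
x^{k+1} = -0.6253
Step 2: z-update.
Minimize 5*z^2 + 10*z + (2.0/2)*(-0.6253 - z - 0.4819)^2
FOC: (2*5 + 2.0)*z = -10 + 2.0*(-0.6253 - 0.4819)
z^{k+1} = -1.0179
Step 3: u-update.
u^{k+1} = -0.4819 - 0.6253 + 1.0179 = -0.0893
Step 4: Primal residual = |-0.6253 + 1.0179| = 0.3926
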